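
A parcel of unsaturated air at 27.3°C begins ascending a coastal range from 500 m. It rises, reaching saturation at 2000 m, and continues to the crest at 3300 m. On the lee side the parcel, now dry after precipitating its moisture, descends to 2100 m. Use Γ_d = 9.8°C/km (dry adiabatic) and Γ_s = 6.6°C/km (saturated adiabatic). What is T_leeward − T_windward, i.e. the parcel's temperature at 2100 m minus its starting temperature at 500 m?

Dry to 2000 m: -9.8 × 1.5 km = -14.7°C, so T = 12.6°C.
Saturated to 3300 m: -6.6 × 1.3 km = -8.58°C, so T = 4.02°C.
Dry descent to 2100 m: +9.8 × 1.2 km = +11.76°C, so T = 15.78°C.
Net change vs windward start: 15.78 − 27.3 = -11.52°C

-11.52°C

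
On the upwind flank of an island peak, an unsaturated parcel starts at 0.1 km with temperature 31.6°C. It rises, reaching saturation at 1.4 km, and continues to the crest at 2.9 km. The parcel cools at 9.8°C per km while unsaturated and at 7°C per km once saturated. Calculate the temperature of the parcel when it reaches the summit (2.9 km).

8.36°C

100–1400 m, dry: Δz = 1.3 km ⇒ ΔT = -12.74°C; T = 18.86°C
1400–2900 m, saturated: Δz = 1.5 km ⇒ ΔT = -10.5°C; T = 8.36°C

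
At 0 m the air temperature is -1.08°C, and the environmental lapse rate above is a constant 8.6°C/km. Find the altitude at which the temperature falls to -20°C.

Height above start = (-1.08 − (-20)) / 8.6 = 2.2 km
Altitude = 0 m + 2200 m = 2200 m

2200 m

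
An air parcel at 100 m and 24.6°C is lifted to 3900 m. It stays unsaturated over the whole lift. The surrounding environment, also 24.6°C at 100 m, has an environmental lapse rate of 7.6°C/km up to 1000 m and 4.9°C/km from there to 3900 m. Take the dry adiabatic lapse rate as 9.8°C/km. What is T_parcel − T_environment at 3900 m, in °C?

-16.19°C (parcel cooler than environment)

Parcel:
  100–3900 m, dry: Δz = 3.8 km ⇒ ΔT = -37.24°C; T = -12.64°C
Environment:
  100–1000 m, environment, lower layer: Δz = 0.9 km ⇒ ΔT = -6.84°C; T = 17.76°C
  1000–3900 m, environment, upper layer: Δz = 2.9 km ⇒ ΔT = -14.21°C; T = 3.55°C
T_parcel − T_env = -12.64 − 3.55 = -16.19°C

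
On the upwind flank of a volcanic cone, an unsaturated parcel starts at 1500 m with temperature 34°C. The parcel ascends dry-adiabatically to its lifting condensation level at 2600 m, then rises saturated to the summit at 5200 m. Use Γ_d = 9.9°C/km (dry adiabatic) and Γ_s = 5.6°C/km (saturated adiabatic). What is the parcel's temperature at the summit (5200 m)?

8.55°C

1500 → 2600 m (dry, 9.9°C/km): ΔT = -9.9 × 1.1 = -10.89°C → T = 23.11°C
2600 → 5200 m (saturated, 5.6°C/km): ΔT = -5.6 × 2.6 = -14.56°C → T = 8.55°C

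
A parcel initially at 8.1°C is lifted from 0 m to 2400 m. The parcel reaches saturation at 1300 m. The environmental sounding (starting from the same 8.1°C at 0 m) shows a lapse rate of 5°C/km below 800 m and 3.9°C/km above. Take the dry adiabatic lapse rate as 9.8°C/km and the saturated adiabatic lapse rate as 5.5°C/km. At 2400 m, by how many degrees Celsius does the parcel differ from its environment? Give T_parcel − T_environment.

-8.55°C (parcel cooler than environment)

Parcel:
  0 → 1300 m (dry, 9.8°C/km): ΔT = -9.8 × 1.3 = -12.74°C → T = -4.64°C
  1300 → 2400 m (saturated, 5.5°C/km): ΔT = -5.5 × 1.1 = -6.05°C → T = -10.69°C
Environment:
  0 → 800 m (environment, lower layer, 5°C/km): ΔT = -5 × 0.8 = -4°C → T = 4.1°C
  800 → 2400 m (environment, upper layer, 3.9°C/km): ΔT = -3.9 × 1.6 = -6.24°C → T = -2.14°C
T_parcel − T_env = -10.69 − (-2.14) = -8.55°C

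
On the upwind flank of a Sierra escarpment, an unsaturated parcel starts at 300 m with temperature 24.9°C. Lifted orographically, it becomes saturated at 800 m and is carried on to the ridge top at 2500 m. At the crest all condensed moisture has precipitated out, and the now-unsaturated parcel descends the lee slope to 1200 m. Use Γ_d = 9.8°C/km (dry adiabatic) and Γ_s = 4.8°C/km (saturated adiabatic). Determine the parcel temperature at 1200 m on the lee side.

24.58°C

300–800 m, dry: Δz = 0.5 km ⇒ ΔT = -4.9°C; T = 20°C
800–2500 m, saturated: Δz = 1.7 km ⇒ ΔT = -8.16°C; T = 11.84°C
2500–1200 m, dry descent: Δz = 1.3 km ⇒ ΔT = +12.74°C; T = 24.58°C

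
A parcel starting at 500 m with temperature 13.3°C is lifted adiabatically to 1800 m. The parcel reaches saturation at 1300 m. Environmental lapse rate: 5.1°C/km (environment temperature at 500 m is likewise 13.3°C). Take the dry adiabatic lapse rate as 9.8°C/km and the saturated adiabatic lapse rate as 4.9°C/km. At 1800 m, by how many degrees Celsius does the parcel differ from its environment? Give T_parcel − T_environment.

Parcel:
  Dry to 1300 m: -9.8 × 0.8 km = -7.84°C, so T = 5.46°C.
  Saturated to 1800 m: -4.9 × 0.5 km = -2.45°C, so T = 3.01°C.
Environment:
  Environment to 1800 m: -5.1 × 1.3 km = -6.63°C, so T = 6.67°C.
T_parcel − T_env = 3.01 − 6.67 = -3.66°C

-3.66°C (parcel cooler than environment)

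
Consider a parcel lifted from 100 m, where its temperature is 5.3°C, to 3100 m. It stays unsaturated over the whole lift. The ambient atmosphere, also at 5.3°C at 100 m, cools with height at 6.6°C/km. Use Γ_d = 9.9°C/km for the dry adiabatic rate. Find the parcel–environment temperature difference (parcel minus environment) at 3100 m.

-9.9°C (parcel cooler than environment)

Parcel:
  From 100 m to 3100 m (dry): cools by 9.9 × 3 = 29.7°C, giving -24.4°C.
Environment:
  From 100 m to 3100 m (environment): cools by 6.6 × 3 = 19.8°C, giving -14.5°C.
T_parcel − T_env = -24.4 − (-14.5) = -9.9°C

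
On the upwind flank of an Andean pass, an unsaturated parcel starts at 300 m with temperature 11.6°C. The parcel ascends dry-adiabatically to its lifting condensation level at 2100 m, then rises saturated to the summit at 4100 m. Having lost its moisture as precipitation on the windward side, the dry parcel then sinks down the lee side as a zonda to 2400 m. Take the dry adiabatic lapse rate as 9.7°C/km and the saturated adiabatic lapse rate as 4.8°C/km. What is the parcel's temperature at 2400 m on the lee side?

300–2100 m, dry: Δz = 1.8 km ⇒ ΔT = -17.46°C; T = -5.86°C
2100–4100 m, saturated: Δz = 2 km ⇒ ΔT = -9.6°C; T = -15.46°C
4100–2400 m, dry descent: Δz = 1.7 km ⇒ ΔT = +16.49°C; T = 1.03°C

1.03°C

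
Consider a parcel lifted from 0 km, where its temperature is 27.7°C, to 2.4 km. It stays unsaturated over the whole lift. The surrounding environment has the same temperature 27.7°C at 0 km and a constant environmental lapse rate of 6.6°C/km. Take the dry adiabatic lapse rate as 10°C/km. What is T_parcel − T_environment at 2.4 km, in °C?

-8.16°C (parcel cooler than environment)

Parcel:
  0–2400 m, dry: Δz = 2.4 km ⇒ ΔT = -24°C; T = 3.7°C
Environment:
  0–2400 m, environment: Δz = 2.4 km ⇒ ΔT = -15.84°C; T = 11.86°C
T_parcel − T_env = 3.7 − 11.86 = -8.16°C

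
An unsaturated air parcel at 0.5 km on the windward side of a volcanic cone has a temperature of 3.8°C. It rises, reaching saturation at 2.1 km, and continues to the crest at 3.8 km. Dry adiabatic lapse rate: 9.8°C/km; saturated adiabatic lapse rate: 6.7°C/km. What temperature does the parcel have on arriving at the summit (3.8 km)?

-23.27°C

500–2100 m, dry: Δz = 1.6 km ⇒ ΔT = -15.68°C; T = -11.88°C
2100–3800 m, saturated: Δz = 1.7 km ⇒ ΔT = -11.39°C; T = -23.27°C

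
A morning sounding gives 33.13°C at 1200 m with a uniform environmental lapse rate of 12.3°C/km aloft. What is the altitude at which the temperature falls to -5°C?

Height above start = (33.13 − (-5)) / 12.3 = 3.1 km
Altitude = 1200 m + 3100 m = 4300 m

4300 m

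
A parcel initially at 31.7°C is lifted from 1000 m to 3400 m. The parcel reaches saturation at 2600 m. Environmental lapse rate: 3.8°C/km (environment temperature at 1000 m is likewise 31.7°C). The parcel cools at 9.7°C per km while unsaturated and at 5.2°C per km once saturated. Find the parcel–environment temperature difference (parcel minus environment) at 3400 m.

Parcel:
  From 1000 m to 2600 m (dry): cools by 9.7 × 1.6 = 15.52°C, giving 16.18°C.
  From 2600 m to 3400 m (saturated): cools by 5.2 × 0.8 = 4.16°C, giving 12.02°C.
Environment:
  From 1000 m to 3400 m (environment): cools by 3.8 × 2.4 = 9.12°C, giving 22.58°C.
T_parcel − T_env = 12.02 − 22.58 = -10.56°C

-10.56°C (parcel cooler than environment)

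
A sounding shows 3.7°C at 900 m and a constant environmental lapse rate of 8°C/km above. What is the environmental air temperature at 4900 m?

-28.3°C

900 → 4900 m (environmental, 8°C/km): ΔT = -8 × 4 = -32°C → T = -28.3°C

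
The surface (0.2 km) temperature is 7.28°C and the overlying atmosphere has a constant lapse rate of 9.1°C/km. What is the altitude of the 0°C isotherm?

1 km

Height above start = (7.28 − 0) / 9.1 = 0.8 km
Altitude = 200 m + 800 m = 1000 m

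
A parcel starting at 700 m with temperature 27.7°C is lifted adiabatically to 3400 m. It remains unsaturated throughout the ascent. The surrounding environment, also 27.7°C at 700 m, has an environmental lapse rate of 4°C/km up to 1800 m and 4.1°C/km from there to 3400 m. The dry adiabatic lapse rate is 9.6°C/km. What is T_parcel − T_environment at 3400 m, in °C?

-14.96°C (parcel cooler than environment)

Parcel:
  700–3400 m, dry: Δz = 2.7 km ⇒ ΔT = -25.92°C; T = 1.78°C
Environment:
  700–1800 m, environment, lower layer: Δz = 1.1 km ⇒ ΔT = -4.4°C; T = 23.3°C
  1800–3400 m, environment, upper layer: Δz = 1.6 km ⇒ ΔT = -6.56°C; T = 16.74°C
T_parcel − T_env = 1.78 − 16.74 = -14.96°C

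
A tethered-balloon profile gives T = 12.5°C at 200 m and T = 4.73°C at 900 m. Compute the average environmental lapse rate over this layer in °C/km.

Γ = −ΔT/Δz = (12.5 − 4.73) / (900 − 200) m
  = 7.77°C / 0.7 km = 11.1°C/km

11.1°C/km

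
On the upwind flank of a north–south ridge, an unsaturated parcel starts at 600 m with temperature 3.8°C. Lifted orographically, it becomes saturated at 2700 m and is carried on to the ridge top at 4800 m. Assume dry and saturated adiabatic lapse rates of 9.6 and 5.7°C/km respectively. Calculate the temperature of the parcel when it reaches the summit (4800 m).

-28.33°C

600 → 2700 m (dry, 9.6°C/km): ΔT = -9.6 × 2.1 = -20.16°C → T = -16.36°C
2700 → 4800 m (saturated, 5.7°C/km): ΔT = -5.7 × 2.1 = -11.97°C → T = -28.33°C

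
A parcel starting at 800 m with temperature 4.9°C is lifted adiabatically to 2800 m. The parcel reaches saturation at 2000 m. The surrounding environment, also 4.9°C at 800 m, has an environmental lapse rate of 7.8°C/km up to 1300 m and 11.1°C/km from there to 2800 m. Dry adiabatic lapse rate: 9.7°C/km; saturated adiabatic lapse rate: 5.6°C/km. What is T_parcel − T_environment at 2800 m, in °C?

+4.43°C (parcel warmer than environment)

Parcel:
  800–2000 m, dry: Δz = 1.2 km ⇒ ΔT = -11.64°C; T = -6.74°C
  2000–2800 m, saturated: Δz = 0.8 km ⇒ ΔT = -4.48°C; T = -11.22°C
Environment:
  800–1300 m, environment, lower layer: Δz = 0.5 km ⇒ ΔT = -3.9°C; T = 1°C
  1300–2800 m, environment, upper layer: Δz = 1.5 km ⇒ ΔT = -16.65°C; T = -15.65°C
T_parcel − T_env = -11.22 − (-15.65) = +4.43°C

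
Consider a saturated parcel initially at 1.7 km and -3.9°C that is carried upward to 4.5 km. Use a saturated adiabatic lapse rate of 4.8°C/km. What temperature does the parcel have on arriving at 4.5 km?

-17.34°C

1700 → 4500 m (saturated adiabatic, 4.8°C/km): ΔT = -4.8 × 2.8 = -13.44°C → T = -17.34°C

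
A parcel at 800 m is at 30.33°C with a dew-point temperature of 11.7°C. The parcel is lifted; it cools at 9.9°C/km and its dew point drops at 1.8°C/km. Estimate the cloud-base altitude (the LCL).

T and T_d converge at 9.9 − 1.8 = 8.1°C per km
Height above start = (30.33 − 11.7) / 8.1 = 2.3 km
LCL altitude = 800 m + 2300 m = 3100 m

3100 m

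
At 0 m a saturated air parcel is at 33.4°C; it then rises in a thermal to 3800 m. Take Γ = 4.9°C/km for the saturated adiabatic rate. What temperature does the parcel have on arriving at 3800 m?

0 → 3800 m (saturated adiabatic, 4.9°C/km): ΔT = -4.9 × 3.8 = -18.62°C → T = 14.78°C

14.78°C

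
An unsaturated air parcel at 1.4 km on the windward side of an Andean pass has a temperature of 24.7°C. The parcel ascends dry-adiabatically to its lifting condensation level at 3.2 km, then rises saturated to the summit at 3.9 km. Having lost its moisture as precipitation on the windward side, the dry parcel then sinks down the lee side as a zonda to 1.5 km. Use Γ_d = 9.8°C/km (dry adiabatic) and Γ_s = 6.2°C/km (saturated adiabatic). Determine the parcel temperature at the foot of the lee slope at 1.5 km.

1400 → 3200 m (dry, 9.8°C/km): ΔT = -9.8 × 1.8 = -17.64°C → T = 7.06°C
3200 → 3900 m (saturated, 6.2°C/km): ΔT = -6.2 × 0.7 = -4.34°C → T = 2.72°C
3900 → 1500 m (dry descent, 9.8°C/km): ΔT = +9.8 × 2.4 = +23.52°C → T = 26.24°C

26.24°C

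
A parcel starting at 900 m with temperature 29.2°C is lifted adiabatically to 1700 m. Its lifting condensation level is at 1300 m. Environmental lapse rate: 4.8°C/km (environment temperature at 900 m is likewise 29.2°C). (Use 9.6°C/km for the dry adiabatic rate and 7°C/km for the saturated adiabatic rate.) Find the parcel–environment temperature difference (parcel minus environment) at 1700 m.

Parcel:
  900 → 1300 m (dry, 9.6°C/km): ΔT = -9.6 × 0.4 = -3.84°C → T = 25.36°C
  1300 → 1700 m (saturated, 7°C/km): ΔT = -7 × 0.4 = -2.8°C → T = 22.56°C
Environment:
  900 → 1700 m (environment, 4.8°C/km): ΔT = -4.8 × 0.8 = -3.84°C → T = 25.36°C
T_parcel − T_env = 22.56 − 25.36 = -2.8°C

-2.8°C (parcel cooler than environment)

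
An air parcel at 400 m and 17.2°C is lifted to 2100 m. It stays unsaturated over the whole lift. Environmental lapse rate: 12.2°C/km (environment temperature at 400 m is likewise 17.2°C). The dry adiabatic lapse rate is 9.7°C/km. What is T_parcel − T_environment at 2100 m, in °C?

Parcel:
  400–2100 m, dry: Δz = 1.7 km ⇒ ΔT = -16.49°C; T = 0.71°C
Environment:
  400–2100 m, environment: Δz = 1.7 km ⇒ ΔT = -20.74°C; T = -3.54°C
T_parcel − T_env = 0.71 − (-3.54) = +4.25°C

+4.25°C (parcel warmer than environment)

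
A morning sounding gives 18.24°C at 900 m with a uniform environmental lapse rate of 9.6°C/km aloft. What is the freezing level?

Height above start = (18.24 − 0) / 9.6 = 1.9 km
Altitude = 900 m + 1900 m = 2800 m

2800 m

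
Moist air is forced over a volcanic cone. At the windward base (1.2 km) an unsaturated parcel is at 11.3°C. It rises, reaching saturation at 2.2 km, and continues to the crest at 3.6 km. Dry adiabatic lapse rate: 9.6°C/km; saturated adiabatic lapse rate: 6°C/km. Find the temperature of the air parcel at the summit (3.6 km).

1200–2200 m, dry: Δz = 1 km ⇒ ΔT = -9.6°C; T = 1.7°C
2200–3600 m, saturated: Δz = 1.4 km ⇒ ΔT = -8.4°C; T = -6.7°C

-6.7°C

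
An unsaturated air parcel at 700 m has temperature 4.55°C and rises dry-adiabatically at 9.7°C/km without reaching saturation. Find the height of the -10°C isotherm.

2200 m

Height above start = (4.55 − (-10)) / 9.7 = 1.5 km
Altitude = 700 m + 1500 m = 2200 m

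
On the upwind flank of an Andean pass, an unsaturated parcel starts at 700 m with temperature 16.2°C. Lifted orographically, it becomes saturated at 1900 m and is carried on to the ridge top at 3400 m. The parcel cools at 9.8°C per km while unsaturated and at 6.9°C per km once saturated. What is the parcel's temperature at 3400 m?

From 700 m to 1900 m (dry): cools by 9.8 × 1.2 = 11.76°C, giving 4.44°C.
From 1900 m to 3400 m (saturated): cools by 6.9 × 1.5 = 10.35°C, giving -5.91°C.

-5.91°C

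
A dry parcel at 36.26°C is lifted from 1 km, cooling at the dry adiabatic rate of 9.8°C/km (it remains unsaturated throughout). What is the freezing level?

Height above start = (36.26 − 0) / 9.8 = 3.7 km
Altitude = 1000 m + 3700 m = 4700 m

4.7 km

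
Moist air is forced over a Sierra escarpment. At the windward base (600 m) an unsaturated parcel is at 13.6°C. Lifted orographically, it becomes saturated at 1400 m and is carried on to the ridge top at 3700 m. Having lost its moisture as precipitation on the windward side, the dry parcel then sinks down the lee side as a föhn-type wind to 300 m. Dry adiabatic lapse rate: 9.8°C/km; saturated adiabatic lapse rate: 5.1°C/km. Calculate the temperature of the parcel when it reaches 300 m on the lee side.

27.35°C

From 600 m to 1400 m (dry): cools by 9.8 × 0.8 = 7.84°C, giving 5.76°C.
From 1400 m to 3700 m (saturated): cools by 5.1 × 2.3 = 11.73°C, giving -5.97°C.
From 3700 m to 300 m (dry descent): warms by 9.8 × 3.4 = 33.32°C, giving 27.35°C.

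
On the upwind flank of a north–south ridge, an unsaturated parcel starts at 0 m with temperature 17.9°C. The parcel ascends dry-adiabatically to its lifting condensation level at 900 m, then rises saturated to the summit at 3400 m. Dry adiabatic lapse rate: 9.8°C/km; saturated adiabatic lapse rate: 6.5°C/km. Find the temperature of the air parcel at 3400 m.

Dry to 900 m: -9.8 × 0.9 km = -8.82°C, so T = 9.08°C.
Saturated to 3400 m: -6.5 × 2.5 km = -16.25°C, so T = -7.17°C.

-7.17°C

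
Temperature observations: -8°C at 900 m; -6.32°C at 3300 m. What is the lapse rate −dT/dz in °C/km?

-0.7°C/km

Γ = −ΔT/Δz = (-8 − (-6.32)) / (3300 − 900) m
  = -1.68°C / 2.4 km = -0.7°C/km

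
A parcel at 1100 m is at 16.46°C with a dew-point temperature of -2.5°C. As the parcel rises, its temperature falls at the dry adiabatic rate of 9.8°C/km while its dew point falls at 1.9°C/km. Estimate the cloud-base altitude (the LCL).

3500 m

T and T_d converge at 9.8 − 1.9 = 7.9°C per km
Height above start = (16.46 − (-2.5)) / 7.9 = 2.4 km
LCL altitude = 1100 m + 2400 m = 3500 m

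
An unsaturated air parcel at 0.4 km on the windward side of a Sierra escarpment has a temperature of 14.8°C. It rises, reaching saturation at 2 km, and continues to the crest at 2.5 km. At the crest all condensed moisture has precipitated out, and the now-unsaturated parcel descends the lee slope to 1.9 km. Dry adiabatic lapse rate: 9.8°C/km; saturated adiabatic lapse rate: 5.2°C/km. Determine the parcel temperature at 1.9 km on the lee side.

2.4°C

400–2000 m, dry: Δz = 1.6 km ⇒ ΔT = -15.68°C; T = -0.88°C
2000–2500 m, saturated: Δz = 0.5 km ⇒ ΔT = -2.6°C; T = -3.48°C
2500–1900 m, dry descent: Δz = 0.6 km ⇒ ΔT = +5.88°C; T = 2.4°C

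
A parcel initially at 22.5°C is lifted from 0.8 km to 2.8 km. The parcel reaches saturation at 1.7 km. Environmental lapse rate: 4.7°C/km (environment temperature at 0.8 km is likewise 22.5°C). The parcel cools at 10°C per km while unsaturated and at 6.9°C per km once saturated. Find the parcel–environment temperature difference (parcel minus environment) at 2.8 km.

-7.19°C (parcel cooler than environment)

Parcel:
  Dry to 1700 m: -10 × 0.9 km = -9°C, so T = 13.5°C.
  Saturated to 2800 m: -6.9 × 1.1 km = -7.59°C, so T = 5.91°C.
Environment:
  Environment to 2800 m: -4.7 × 2 km = -9.4°C, so T = 13.1°C.
T_parcel − T_env = 5.91 − 13.1 = -7.19°C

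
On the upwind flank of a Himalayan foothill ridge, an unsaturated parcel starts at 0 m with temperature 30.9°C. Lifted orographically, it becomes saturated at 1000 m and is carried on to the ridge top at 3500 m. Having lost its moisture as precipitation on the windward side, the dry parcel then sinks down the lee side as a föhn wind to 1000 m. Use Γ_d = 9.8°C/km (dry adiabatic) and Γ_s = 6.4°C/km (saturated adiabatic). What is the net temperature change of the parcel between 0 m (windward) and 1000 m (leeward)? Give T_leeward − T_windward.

-1.3°C

0–1000 m, dry: Δz = 1 km ⇒ ΔT = -9.8°C; T = 21.1°C
1000–3500 m, saturated: Δz = 2.5 km ⇒ ΔT = -16°C; T = 5.1°C
3500–1000 m, dry descent: Δz = 2.5 km ⇒ ΔT = +24.5°C; T = 29.6°C
Net change vs windward start: 29.6 − 30.9 = -1.3°C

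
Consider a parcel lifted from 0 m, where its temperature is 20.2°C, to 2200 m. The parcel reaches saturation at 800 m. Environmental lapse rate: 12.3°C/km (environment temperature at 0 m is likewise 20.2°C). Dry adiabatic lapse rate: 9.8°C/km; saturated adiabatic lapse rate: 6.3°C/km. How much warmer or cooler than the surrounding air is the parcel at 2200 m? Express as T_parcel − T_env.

+10.4°C (parcel warmer than environment)

Parcel:
  Dry to 800 m: -9.8 × 0.8 km = -7.84°C, so T = 12.36°C.
  Saturated to 2200 m: -6.3 × 1.4 km = -8.82°C, so T = 3.54°C.
Environment:
  Environment to 2200 m: -12.3 × 2.2 km = -27.06°C, so T = -6.86°C.
T_parcel − T_env = 3.54 − (-6.86) = +10.4°C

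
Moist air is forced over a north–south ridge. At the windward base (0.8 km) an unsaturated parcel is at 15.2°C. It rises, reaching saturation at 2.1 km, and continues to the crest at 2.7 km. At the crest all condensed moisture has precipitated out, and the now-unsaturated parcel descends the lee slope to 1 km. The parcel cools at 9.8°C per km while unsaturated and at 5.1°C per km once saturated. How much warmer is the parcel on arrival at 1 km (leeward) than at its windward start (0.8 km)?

800–2100 m, dry: Δz = 1.3 km ⇒ ΔT = -12.74°C; T = 2.46°C
2100–2700 m, saturated: Δz = 0.6 km ⇒ ΔT = -3.06°C; T = -0.6°C
2700–1000 m, dry descent: Δz = 1.7 km ⇒ ΔT = +16.66°C; T = 16.06°C
Net change vs windward start: 16.06 − 15.2 = +0.86°C

+0.86°C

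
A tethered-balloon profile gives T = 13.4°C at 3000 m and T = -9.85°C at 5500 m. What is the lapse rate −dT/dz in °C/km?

Γ = −ΔT/Δz = (13.4 − (-9.85)) / (5500 − 3000) m
  = 23.25°C / 2.5 km = 9.3°C/km

9.3°C/km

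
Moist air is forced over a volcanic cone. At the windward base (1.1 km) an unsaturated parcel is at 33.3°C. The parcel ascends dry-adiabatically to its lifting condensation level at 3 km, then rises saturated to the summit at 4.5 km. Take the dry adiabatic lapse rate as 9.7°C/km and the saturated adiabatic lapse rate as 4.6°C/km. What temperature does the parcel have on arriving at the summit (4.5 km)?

Dry to 3000 m: -9.7 × 1.9 km = -18.43°C, so T = 14.87°C.
Saturated to 4500 m: -4.6 × 1.5 km = -6.9°C, so T = 7.97°C.

7.97°C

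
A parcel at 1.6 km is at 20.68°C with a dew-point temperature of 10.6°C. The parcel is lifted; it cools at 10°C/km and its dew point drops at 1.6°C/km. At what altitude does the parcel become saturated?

T and T_d converge at 10 − 1.6 = 8.4°C per km
Height above start = (20.68 − 10.6) / 8.4 = 1.2 km
LCL altitude = 1600 m + 1200 m = 2800 m

2.8 km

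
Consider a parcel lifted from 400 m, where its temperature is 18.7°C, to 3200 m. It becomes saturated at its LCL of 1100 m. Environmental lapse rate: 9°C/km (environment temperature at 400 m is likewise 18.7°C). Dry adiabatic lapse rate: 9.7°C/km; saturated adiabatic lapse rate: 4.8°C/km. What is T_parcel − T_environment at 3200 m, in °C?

Parcel:
  Dry to 1100 m: -9.7 × 0.7 km = -6.79°C, so T = 11.91°C.
  Saturated to 3200 m: -4.8 × 2.1 km = -10.08°C, so T = 1.83°C.
Environment:
  Environment to 3200 m: -9 × 2.8 km = -25.2°C, so T = -6.5°C.
T_parcel − T_env = 1.83 − (-6.5) = +8.33°C

+8.33°C (parcel warmer than environment)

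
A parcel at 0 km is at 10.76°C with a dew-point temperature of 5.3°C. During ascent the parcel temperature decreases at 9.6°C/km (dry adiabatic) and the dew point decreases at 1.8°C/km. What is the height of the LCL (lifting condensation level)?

T and T_d converge at 9.6 − 1.8 = 7.8°C per km
Height above start = (10.76 − 5.3) / 7.8 = 0.7 km
LCL altitude = 0 m + 700 m = 700 m

0.7 km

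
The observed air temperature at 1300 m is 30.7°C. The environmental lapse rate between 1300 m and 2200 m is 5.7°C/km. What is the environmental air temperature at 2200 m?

1300 → 2200 m (environmental, 5.7°C/km): ΔT = -5.7 × 0.9 = -5.13°C → T = 25.57°C

25.57°C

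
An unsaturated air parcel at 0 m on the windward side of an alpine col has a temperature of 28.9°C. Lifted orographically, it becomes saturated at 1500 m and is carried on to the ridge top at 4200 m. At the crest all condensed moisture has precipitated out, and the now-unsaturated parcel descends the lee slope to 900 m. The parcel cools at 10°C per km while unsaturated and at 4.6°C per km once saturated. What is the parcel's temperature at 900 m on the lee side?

34.48°C

0–1500 m, dry: Δz = 1.5 km ⇒ ΔT = -15°C; T = 13.9°C
1500–4200 m, saturated: Δz = 2.7 km ⇒ ΔT = -12.42°C; T = 1.48°C
4200–900 m, dry descent: Δz = 3.3 km ⇒ ΔT = +33°C; T = 34.48°C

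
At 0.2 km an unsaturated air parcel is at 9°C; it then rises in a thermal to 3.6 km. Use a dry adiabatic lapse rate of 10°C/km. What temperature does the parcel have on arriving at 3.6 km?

-25°C

Dry adiabatic to 3600 m: -10 × 3.4 km = -34°C, so T = -25°C.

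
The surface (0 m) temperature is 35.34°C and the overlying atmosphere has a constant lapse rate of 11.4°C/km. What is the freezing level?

Height above start = (35.34 − 0) / 11.4 = 3.1 km
Altitude = 0 m + 3100 m = 3100 m

3100 m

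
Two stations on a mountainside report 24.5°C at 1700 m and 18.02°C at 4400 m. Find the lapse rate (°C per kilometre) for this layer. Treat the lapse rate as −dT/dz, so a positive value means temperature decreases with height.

2.4°C/km

Γ = −ΔT/Δz = (24.5 − 18.02) / (4400 − 1700) m
  = 6.48°C / 2.7 km = 2.4°C/km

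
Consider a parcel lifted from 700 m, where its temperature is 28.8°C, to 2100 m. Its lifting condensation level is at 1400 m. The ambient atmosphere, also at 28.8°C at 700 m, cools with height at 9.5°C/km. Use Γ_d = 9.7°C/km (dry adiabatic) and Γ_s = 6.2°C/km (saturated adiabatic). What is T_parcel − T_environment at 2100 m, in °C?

+2.17°C (parcel warmer than environment)

Parcel:
  700–1400 m, dry: Δz = 0.7 km ⇒ ΔT = -6.79°C; T = 22.01°C
  1400–2100 m, saturated: Δz = 0.7 km ⇒ ΔT = -4.34°C; T = 17.67°C
Environment:
  700–2100 m, environment: Δz = 1.4 km ⇒ ΔT = -13.3°C; T = 15.5°C
T_parcel − T_env = 17.67 − 15.5 = +2.17°C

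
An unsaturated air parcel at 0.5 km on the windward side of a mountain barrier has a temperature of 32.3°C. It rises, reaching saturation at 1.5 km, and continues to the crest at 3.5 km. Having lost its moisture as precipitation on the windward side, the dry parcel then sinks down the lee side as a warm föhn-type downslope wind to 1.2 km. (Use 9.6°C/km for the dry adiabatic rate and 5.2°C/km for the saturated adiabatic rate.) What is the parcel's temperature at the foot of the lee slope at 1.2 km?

34.38°C

500–1500 m, dry: Δz = 1 km ⇒ ΔT = -9.6°C; T = 22.7°C
1500–3500 m, saturated: Δz = 2 km ⇒ ΔT = -10.4°C; T = 12.3°C
3500–1200 m, dry descent: Δz = 2.3 km ⇒ ΔT = +22.08°C; T = 34.38°C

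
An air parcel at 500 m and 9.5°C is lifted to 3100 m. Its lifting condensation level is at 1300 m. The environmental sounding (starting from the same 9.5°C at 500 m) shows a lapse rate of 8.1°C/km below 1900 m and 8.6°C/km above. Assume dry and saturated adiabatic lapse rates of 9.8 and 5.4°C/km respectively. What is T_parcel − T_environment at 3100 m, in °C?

+4.1°C (parcel warmer than environment)

Parcel:
  Dry to 1300 m: -9.8 × 0.8 km = -7.84°C, so T = 1.66°C.
  Saturated to 3100 m: -5.4 × 1.8 km = -9.72°C, so T = -8.06°C.
Environment:
  Environment, lower layer to 1900 m: -8.1 × 1.4 km = -11.34°C, so T = -1.84°C.
  Environment, upper layer to 3100 m: -8.6 × 1.2 km = -10.32°C, so T = -12.16°C.
T_parcel − T_env = -8.06 − (-12.16) = +4.1°C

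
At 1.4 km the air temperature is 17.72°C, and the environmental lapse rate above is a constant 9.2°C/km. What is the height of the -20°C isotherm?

Height above start = (17.72 − (-20)) / 9.2 = 4.1 km
Altitude = 1400 m + 4100 m = 5500 m

5.5 km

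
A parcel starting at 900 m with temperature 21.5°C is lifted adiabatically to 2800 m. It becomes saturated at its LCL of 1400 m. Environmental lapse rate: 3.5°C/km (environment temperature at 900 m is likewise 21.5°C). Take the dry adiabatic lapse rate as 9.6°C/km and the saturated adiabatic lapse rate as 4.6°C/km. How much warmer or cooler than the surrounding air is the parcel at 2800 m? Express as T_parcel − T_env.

-4.59°C (parcel cooler than environment)

Parcel:
  From 900 m to 1400 m (dry): cools by 9.6 × 0.5 = 4.8°C, giving 16.7°C.
  From 1400 m to 2800 m (saturated): cools by 4.6 × 1.4 = 6.44°C, giving 10.26°C.
Environment:
  From 900 m to 2800 m (environment): cools by 3.5 × 1.9 = 6.65°C, giving 14.85°C.
T_parcel − T_env = 10.26 − 14.85 = -4.59°C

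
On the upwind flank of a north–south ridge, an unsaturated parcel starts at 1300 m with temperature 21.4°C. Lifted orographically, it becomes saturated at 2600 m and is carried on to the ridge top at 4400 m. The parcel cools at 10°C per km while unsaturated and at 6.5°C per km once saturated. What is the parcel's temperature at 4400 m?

-3.3°C

From 1300 m to 2600 m (dry): cools by 10 × 1.3 = 13°C, giving 8.4°C.
From 2600 m to 4400 m (saturated): cools by 6.5 × 1.8 = 11.7°C, giving -3.3°C.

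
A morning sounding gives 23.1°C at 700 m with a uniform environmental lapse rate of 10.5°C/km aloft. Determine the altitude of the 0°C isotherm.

2900 m

Height above start = (23.1 − 0) / 10.5 = 2.2 km
Altitude = 700 m + 2200 m = 2900 m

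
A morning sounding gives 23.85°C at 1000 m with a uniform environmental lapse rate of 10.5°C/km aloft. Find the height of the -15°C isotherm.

Height above start = (23.85 − (-15)) / 10.5 = 3.7 km
Altitude = 1000 m + 3700 m = 4700 m

4700 m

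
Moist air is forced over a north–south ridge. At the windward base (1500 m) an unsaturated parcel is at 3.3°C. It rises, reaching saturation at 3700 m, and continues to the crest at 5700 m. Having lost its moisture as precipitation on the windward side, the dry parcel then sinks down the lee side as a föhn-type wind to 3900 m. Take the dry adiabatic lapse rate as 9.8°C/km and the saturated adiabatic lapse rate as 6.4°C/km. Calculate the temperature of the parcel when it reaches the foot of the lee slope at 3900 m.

-13.42°C

Dry to 3700 m: -9.8 × 2.2 km = -21.56°C, so T = -18.26°C.
Saturated to 5700 m: -6.4 × 2 km = -12.8°C, so T = -31.06°C.
Dry descent to 3900 m: +9.8 × 1.8 km = +17.64°C, so T = -13.42°C.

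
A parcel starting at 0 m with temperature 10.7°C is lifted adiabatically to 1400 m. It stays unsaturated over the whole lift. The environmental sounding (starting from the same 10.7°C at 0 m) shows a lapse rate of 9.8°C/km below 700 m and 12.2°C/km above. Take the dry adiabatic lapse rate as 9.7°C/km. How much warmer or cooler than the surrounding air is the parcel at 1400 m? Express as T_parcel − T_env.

+1.82°C (parcel warmer than environment)

Parcel:
  0–1400 m, dry: Δz = 1.4 km ⇒ ΔT = -13.58°C; T = -2.88°C
Environment:
  0–700 m, environment, lower layer: Δz = 0.7 km ⇒ ΔT = -6.86°C; T = 3.84°C
  700–1400 m, environment, upper layer: Δz = 0.7 km ⇒ ΔT = -8.54°C; T = -4.7°C
T_parcel − T_env = -2.88 − (-4.7) = +1.82°C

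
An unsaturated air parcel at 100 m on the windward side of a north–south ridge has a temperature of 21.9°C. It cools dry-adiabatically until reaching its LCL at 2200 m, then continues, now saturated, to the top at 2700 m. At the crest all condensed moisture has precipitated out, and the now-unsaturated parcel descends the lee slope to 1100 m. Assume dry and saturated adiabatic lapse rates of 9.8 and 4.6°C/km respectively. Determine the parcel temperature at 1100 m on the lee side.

100 → 2200 m (dry, 9.8°C/km): ΔT = -9.8 × 2.1 = -20.58°C → T = 1.32°C
2200 → 2700 m (saturated, 4.6°C/km): ΔT = -4.6 × 0.5 = -2.3°C → T = -0.98°C
2700 → 1100 m (dry descent, 9.8°C/km): ΔT = +9.8 × 1.6 = +15.68°C → T = 14.7°C

14.7°C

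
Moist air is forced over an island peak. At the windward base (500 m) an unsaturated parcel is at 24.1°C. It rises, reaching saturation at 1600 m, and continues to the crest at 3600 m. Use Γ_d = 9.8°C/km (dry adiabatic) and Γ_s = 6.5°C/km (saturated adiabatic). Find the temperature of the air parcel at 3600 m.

0.32°C

Dry to 1600 m: -9.8 × 1.1 km = -10.78°C, so T = 13.32°C.
Saturated to 3600 m: -6.5 × 2 km = -13°C, so T = 0.32°C.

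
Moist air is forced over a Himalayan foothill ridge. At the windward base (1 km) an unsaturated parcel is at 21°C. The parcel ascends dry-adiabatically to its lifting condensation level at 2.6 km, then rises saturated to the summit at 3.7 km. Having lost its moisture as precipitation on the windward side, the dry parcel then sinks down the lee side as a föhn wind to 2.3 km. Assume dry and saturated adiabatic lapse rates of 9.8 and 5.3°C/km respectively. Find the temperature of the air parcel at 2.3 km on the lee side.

From 1000 m to 2600 m (dry): cools by 9.8 × 1.6 = 15.68°C, giving 5.32°C.
From 2600 m to 3700 m (saturated): cools by 5.3 × 1.1 = 5.83°C, giving -0.51°C.
From 3700 m to 2300 m (dry descent): warms by 9.8 × 1.4 = 13.72°C, giving 13.21°C.

13.21°C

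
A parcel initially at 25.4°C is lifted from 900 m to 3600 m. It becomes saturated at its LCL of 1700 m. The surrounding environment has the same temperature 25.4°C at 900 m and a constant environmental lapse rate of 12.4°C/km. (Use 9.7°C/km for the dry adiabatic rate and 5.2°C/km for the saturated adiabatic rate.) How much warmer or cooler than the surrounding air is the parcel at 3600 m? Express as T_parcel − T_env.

Parcel:
  900 → 1700 m (dry, 9.7°C/km): ΔT = -9.7 × 0.8 = -7.76°C → T = 17.64°C
  1700 → 3600 m (saturated, 5.2°C/km): ΔT = -5.2 × 1.9 = -9.88°C → T = 7.76°C
Environment:
  900 → 3600 m (environment, 12.4°C/km): ΔT = -12.4 × 2.7 = -33.48°C → T = -8.08°C
T_parcel − T_env = 7.76 − (-8.08) = +15.84°C

+15.84°C (parcel warmer than environment)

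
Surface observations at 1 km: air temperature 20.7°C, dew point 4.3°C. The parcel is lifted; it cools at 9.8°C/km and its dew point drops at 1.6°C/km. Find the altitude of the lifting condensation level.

3 km

T and T_d converge at 9.8 − 1.6 = 8.2°C per km
Height above start = (20.7 − 4.3) / 8.2 = 2 km
LCL altitude = 1000 m + 2000 m = 3000 m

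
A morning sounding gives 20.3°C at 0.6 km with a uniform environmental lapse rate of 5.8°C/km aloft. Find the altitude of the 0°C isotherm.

4.1 km

Height above start = (20.3 − 0) / 5.8 = 3.5 km
Altitude = 600 m + 3500 m = 4100 m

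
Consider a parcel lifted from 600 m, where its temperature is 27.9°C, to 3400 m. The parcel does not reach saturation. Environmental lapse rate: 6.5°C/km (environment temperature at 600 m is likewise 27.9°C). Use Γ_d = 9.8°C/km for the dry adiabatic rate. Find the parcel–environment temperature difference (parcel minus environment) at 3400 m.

-9.24°C (parcel cooler than environment)

Parcel:
  600–3400 m, dry: Δz = 2.8 km ⇒ ΔT = -27.44°C; T = 0.46°C
Environment:
  600–3400 m, environment: Δz = 2.8 km ⇒ ΔT = -18.2°C; T = 9.7°C
T_parcel − T_env = 0.46 − 9.7 = -9.24°C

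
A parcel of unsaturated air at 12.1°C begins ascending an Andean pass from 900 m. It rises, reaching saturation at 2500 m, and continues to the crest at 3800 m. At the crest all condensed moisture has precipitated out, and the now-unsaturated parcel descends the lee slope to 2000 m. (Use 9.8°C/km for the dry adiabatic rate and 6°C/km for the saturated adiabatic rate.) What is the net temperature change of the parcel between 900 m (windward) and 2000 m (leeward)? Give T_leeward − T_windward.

-5.84°C

900 → 2500 m (dry, 9.8°C/km): ΔT = -9.8 × 1.6 = -15.68°C → T = -3.58°C
2500 → 3800 m (saturated, 6°C/km): ΔT = -6 × 1.3 = -7.8°C → T = -11.38°C
3800 → 2000 m (dry descent, 9.8°C/km): ΔT = +9.8 × 1.8 = +17.64°C → T = 6.26°C
Net change vs windward start: 6.26 − 12.1 = -5.84°C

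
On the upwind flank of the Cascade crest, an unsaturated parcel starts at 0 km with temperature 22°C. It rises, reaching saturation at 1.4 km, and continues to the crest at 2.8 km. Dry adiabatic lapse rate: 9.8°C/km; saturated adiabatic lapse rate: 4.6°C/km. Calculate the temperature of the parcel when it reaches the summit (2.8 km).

0–1400 m, dry: Δz = 1.4 km ⇒ ΔT = -13.72°C; T = 8.28°C
1400–2800 m, saturated: Δz = 1.4 km ⇒ ΔT = -6.44°C; T = 1.84°C

1.84°C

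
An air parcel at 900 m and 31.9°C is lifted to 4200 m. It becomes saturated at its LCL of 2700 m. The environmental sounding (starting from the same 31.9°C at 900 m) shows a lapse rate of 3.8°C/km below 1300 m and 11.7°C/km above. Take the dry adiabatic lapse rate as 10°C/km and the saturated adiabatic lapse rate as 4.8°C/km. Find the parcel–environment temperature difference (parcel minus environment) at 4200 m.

Parcel:
  From 900 m to 2700 m (dry): cools by 10 × 1.8 = 18°C, giving 13.9°C.
  From 2700 m to 4200 m (saturated): cools by 4.8 × 1.5 = 7.2°C, giving 6.7°C.
Environment:
  From 900 m to 1300 m (environment, lower layer): cools by 3.8 × 0.4 = 1.52°C, giving 30.38°C.
  From 1300 m to 4200 m (environment, upper layer): cools by 11.7 × 2.9 = 33.93°C, giving -3.55°C.
T_parcel − T_env = 6.7 − (-3.55) = +10.25°C

+10.25°C (parcel warmer than environment)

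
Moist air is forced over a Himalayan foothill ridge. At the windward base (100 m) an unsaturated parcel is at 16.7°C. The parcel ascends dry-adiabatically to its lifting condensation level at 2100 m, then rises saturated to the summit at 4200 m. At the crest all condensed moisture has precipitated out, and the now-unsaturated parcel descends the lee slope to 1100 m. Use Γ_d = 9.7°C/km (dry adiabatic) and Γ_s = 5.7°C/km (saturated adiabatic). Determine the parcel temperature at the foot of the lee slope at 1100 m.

Dry to 2100 m: -9.7 × 2 km = -19.4°C, so T = -2.7°C.
Saturated to 4200 m: -5.7 × 2.1 km = -11.97°C, so T = -14.67°C.
Dry descent to 1100 m: +9.7 × 3.1 km = +30.07°C, so T = 15.4°C.

15.4°C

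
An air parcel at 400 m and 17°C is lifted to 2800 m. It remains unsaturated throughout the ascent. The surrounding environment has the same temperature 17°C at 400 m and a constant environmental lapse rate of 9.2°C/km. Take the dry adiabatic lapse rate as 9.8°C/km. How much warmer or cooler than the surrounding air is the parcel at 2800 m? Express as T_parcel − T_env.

-1.44°C (parcel cooler than environment)

Parcel:
  400 → 2800 m (dry, 9.8°C/km): ΔT = -9.8 × 2.4 = -23.52°C → T = -6.52°C
Environment:
  400 → 2800 m (environment, 9.2°C/km): ΔT = -9.2 × 2.4 = -22.08°C → T = -5.08°C
T_parcel − T_env = -6.52 − (-5.08) = -1.44°C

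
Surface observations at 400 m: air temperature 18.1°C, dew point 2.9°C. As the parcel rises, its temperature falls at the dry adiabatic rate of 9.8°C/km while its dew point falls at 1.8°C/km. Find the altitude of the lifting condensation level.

2300 m

T and T_d converge at 9.8 − 1.8 = 8°C per km
Height above start = (18.1 − 2.9) / 8 = 1.9 km
LCL altitude = 400 m + 1900 m = 2300 m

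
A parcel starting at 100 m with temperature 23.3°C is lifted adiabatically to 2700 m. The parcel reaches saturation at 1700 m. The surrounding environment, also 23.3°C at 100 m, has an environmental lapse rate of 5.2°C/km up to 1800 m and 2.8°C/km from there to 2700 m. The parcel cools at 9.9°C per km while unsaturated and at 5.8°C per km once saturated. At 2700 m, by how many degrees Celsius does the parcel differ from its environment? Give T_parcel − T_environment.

-10.28°C (parcel cooler than environment)

Parcel:
  100–1700 m, dry: Δz = 1.6 km ⇒ ΔT = -15.84°C; T = 7.46°C
  1700–2700 m, saturated: Δz = 1 km ⇒ ΔT = -5.8°C; T = 1.66°C
Environment:
  100–1800 m, environment, lower layer: Δz = 1.7 km ⇒ ΔT = -8.84°C; T = 14.46°C
  1800–2700 m, environment, upper layer: Δz = 0.9 km ⇒ ΔT = -2.52°C; T = 11.94°C
T_parcel − T_env = 1.66 − 11.94 = -10.28°C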